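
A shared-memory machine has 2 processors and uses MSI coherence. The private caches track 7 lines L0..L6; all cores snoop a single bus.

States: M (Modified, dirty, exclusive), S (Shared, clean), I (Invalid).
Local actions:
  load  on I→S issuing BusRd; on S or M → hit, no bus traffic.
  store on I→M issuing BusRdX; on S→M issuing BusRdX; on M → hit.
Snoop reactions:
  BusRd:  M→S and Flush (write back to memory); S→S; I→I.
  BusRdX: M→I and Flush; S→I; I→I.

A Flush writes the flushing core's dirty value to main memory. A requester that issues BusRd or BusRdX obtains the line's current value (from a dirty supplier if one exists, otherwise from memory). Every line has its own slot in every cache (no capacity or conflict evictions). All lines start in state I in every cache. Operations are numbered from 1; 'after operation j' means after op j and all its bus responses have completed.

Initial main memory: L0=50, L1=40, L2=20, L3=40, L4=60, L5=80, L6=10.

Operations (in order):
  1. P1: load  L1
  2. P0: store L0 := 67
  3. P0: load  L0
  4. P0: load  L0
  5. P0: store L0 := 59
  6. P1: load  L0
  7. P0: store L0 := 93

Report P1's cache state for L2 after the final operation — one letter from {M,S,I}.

[1] P1: load  L1 | P0:I, P1:S(40) | bus: BusRd
[2] P0: store L0 := 67 | P0:M(67), P1:I | bus: BusRdX
[3] P0: load  L0 | P0:M(67), P1:I | bus: none
[4] P0: load  L0 | P0:M(67), P1:I | bus: none
[5] P0: store L0 := 59 | P0:M(59), P1:I | bus: none
[6] P1: load  L0 | P0:S(59), P1:S(59) | bus: BusRd,Flush
[7] P0: store L0 := 93 | P0:M(93), P1:I | bus: BusRdX

state = I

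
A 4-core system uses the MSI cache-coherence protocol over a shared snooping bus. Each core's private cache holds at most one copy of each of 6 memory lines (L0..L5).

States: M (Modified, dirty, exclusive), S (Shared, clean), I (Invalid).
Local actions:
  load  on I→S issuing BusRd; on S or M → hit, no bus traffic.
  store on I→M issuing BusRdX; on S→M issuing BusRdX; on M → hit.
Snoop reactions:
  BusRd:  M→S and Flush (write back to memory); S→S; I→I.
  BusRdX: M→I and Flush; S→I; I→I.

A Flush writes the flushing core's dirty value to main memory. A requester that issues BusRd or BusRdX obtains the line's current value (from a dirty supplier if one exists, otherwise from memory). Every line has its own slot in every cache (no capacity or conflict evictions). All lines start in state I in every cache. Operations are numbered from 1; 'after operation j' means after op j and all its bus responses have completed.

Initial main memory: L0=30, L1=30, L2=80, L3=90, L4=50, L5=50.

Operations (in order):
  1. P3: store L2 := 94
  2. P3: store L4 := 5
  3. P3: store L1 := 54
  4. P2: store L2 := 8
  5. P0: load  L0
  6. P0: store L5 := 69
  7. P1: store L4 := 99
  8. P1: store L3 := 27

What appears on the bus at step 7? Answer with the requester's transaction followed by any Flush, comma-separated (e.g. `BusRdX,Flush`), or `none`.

bus = BusRdX,Flush

step 1: P3: store L2 := 94  ⟶  IIIM  (L2)  txn=BusRdX  M[L2]=80
step 2: P3: store L4 := 5  ⟶  IIIM  (L4)  txn=BusRdX  M[L4]=50
step 3: P3: store L1 := 54  ⟶  IIIM  (L1)  txn=BusRdX  M[L1]=30
step 4: P2: store L2 := 8  ⟶  IIMI  (L2)  txn=BusRdX+Flush  M[L2]=94
step 5: P0: load  L0  ⟶  SIII  (L0)  txn=BusRd  M[L0]=30
step 6: P0: store L5 := 69  ⟶  MIII  (L5)  txn=BusRdX  M[L5]=50
step 7: P1: store L4 := 99  ⟶  IMII  (L4)  txn=BusRdX+Flush  M[L4]=5
step 8: P1: store L3 := 27  ⟶  IMII  (L3)  txn=BusRdX  M[L3]=90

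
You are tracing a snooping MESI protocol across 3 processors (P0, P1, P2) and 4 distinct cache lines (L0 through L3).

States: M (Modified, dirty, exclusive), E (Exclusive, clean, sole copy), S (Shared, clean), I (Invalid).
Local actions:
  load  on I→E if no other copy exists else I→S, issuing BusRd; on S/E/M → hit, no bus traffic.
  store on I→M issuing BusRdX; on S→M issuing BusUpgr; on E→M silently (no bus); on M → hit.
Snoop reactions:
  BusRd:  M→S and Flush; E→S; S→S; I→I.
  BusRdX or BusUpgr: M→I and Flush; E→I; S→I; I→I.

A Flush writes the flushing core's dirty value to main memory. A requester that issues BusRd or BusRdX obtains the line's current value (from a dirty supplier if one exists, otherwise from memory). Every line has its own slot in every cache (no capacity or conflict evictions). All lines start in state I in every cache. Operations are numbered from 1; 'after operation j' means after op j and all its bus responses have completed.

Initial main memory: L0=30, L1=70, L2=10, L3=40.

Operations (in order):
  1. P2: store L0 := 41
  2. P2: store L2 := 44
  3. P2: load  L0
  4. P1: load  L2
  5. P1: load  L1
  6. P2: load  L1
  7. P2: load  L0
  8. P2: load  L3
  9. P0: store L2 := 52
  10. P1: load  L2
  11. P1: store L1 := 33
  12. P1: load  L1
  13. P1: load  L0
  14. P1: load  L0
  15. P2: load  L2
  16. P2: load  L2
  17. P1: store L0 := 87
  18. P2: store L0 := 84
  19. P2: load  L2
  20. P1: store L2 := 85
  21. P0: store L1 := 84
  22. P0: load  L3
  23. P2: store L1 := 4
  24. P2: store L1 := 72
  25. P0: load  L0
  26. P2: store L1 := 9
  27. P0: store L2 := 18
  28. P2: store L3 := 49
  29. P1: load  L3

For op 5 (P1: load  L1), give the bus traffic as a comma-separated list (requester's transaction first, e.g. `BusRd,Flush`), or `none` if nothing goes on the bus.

1. P2: store L0 := 41  bus=[BusRdX]  L0: P0=I P1=I P2=M  mem[L0]=30
2. P2: store L2 := 44  bus=[BusRdX]  L2: P0=I P1=I P2=M  mem[L2]=10
3. P2: load  L0  bus=[-]  L0: P0=I P1=I P2=M  mem[L0]=30
4. P1: load  L2  bus=[BusRd,Flush]  L2: P0=I P1=S P2=S  mem[L2]=44
5. P1: load  L1  bus=[BusRd]  L1: P0=I P1=E P2=I  mem[L1]=70
6. P2: load  L1  bus=[BusRd]  L1: P0=I P1=S P2=S  mem[L1]=70
7. P2: load  L0  bus=[-]  L0: P0=I P1=I P2=M  mem[L0]=30
8. P2: load  L3  bus=[BusRd]  L3: P0=I P1=I P2=E  mem[L3]=40
9. P0: store L2 := 52  bus=[BusRdX]  L2: P0=M P1=I P2=I  mem[L2]=44
10. P1: load  L2  bus=[BusRd,Flush]  L2: P0=S P1=S P2=I  mem[L2]=52
11. P1: store L1 := 33  bus=[BusUpgr]  L1: P0=I P1=M P2=I  mem[L1]=70
12. P1: load  L1  bus=[-]  L1: P0=I P1=M P2=I  mem[L1]=70
13. P1: load  L0  bus=[BusRd,Flush]  L0: P0=I P1=S P2=S  mem[L0]=41
14. P1: load  L0  bus=[-]  L0: P0=I P1=S P2=S  mem[L0]=41
15. P2: load  L2  bus=[BusRd]  L2: P0=S P1=S P2=S  mem[L2]=52
16. P2: load  L2  bus=[-]  L2: P0=S P1=S P2=S  mem[L2]=52
17. P1: store L0 := 87  bus=[BusUpgr]  L0: P0=I P1=M P2=I  mem[L0]=41
18. P2: store L0 := 84  bus=[BusRdX,Flush]  L0: P0=I P1=I P2=M  mem[L0]=87
19. P2: load  L2  bus=[-]  L2: P0=S P1=S P2=S  mem[L2]=52
20. P1: store L2 := 85  bus=[BusUpgr]  L2: P0=I P1=M P2=I  mem[L2]=52
21. P0: store L1 := 84  bus=[BusRdX,Flush]  L1: P0=M P1=I P2=I  mem[L1]=33
22. P0: load  L3  bus=[BusRd]  L3: P0=S P1=I P2=S  mem[L3]=40
23. P2: store L1 := 4  bus=[BusRdX,Flush]  L1: P0=I P1=I P2=M  mem[L1]=84
24. P2: store L1 := 72  bus=[-]  L1: P0=I P1=I P2=M  mem[L1]=84
25. P0: load  L0  bus=[BusRd,Flush]  L0: P0=S P1=I P2=S  mem[L0]=84
26. P2: store L1 := 9  bus=[-]  L1: P0=I P1=I P2=M  mem[L1]=84
27. P0: store L2 := 18  bus=[BusRdX,Flush]  L2: P0=M P1=I P2=I  mem[L2]=85
28. P2: store L3 := 49  bus=[BusUpgr]  L3: P0=I P1=I P2=M  mem[L3]=40
29. P1: load  L3  bus=[BusRd,Flush]  L3: P0=I P1=S P2=S  mem[L3]=49

bus = BusRd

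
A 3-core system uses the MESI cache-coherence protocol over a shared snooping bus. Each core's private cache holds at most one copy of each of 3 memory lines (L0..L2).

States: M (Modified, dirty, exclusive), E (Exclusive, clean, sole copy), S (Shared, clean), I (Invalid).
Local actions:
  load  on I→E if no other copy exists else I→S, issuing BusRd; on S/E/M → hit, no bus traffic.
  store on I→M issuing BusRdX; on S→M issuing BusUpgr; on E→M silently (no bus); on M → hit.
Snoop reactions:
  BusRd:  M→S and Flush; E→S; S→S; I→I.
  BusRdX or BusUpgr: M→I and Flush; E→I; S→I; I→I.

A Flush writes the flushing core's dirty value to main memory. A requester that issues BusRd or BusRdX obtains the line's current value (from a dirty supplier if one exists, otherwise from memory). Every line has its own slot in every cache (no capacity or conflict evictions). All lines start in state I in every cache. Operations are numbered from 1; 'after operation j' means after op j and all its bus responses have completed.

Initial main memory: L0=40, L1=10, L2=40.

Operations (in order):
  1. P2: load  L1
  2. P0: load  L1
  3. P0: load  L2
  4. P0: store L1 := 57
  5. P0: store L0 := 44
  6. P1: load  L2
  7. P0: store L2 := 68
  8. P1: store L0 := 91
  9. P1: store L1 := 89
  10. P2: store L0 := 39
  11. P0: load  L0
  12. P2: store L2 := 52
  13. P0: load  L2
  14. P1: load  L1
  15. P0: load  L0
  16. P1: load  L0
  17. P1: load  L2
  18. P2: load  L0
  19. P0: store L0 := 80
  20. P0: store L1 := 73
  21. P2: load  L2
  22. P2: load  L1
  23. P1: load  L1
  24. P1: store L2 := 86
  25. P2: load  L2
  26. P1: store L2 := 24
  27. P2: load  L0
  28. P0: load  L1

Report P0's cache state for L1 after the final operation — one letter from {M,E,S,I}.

state = S

step 1: P2: load  L1  ⟶  IIE  (L1)  txn=BusRd  M[L1]=10
step 2: P0: load  L1  ⟶  SIS  (L1)  txn=BusRd  M[L1]=10
step 3: P0: load  L2  ⟶  EII  (L2)  txn=BusRd  M[L2]=40
step 4: P0: store L1 := 57  ⟶  MII  (L1)  txn=BusUpgr  M[L1]=10
step 5: P0: store L0 := 44  ⟶  MII  (L0)  txn=BusRdX  M[L0]=40
step 6: P1: load  L2  ⟶  SSI  (L2)  txn=BusRd  M[L2]=40
step 7: P0: store L2 := 68  ⟶  MII  (L2)  txn=BusUpgr  M[L2]=40
step 8: P1: store L0 := 91  ⟶  IMI  (L0)  txn=BusRdX+Flush  M[L0]=44
step 9: P1: store L1 := 89  ⟶  IMI  (L1)  txn=BusRdX+Flush  M[L1]=57
step 10: P2: store L0 := 39  ⟶  IIM  (L0)  txn=BusRdX+Flush  M[L0]=91
step 11: P0: load  L0  ⟶  SIS  (L0)  txn=BusRd+Flush  M[L0]=39
step 12: P2: store L2 := 52  ⟶  IIM  (L2)  txn=BusRdX+Flush  M[L2]=68
step 13: P0: load  L2  ⟶  SIS  (L2)  txn=BusRd+Flush  M[L2]=52
step 14: P1: load  L1  ⟶  IMI  (L1)  txn=∅  M[L1]=57
step 15: P0: load  L0  ⟶  SIS  (L0)  txn=∅  M[L0]=39
step 16: P1: load  L0  ⟶  SSS  (L0)  txn=BusRd  M[L0]=39
step 17: P1: load  L2  ⟶  SSS  (L2)  txn=BusRd  M[L2]=52
step 18: P2: load  L0  ⟶  SSS  (L0)  txn=∅  M[L0]=39
step 19: P0: store L0 := 80  ⟶  MII  (L0)  txn=BusUpgr  M[L0]=39
step 20: P0: store L1 := 73  ⟶  MII  (L1)  txn=BusRdX+Flush  M[L1]=89
step 21: P2: load  L2  ⟶  SSS  (L2)  txn=∅  M[L2]=52
step 22: P2: load  L1  ⟶  SIS  (L1)  txn=BusRd+Flush  M[L1]=73
step 23: P1: load  L1  ⟶  SSS  (L1)  txn=BusRd  M[L1]=73
step 24: P1: store L2 := 86  ⟶  IMI  (L2)  txn=BusUpgr  M[L2]=52
step 25: P2: load  L2  ⟶  ISS  (L2)  txn=BusRd+Flush  M[L2]=86
step 26: P1: store L2 := 24  ⟶  IMI  (L2)  txn=BusUpgr  M[L2]=86
step 27: P2: load  L0  ⟶  SIS  (L0)  txn=BusRd+Flush  M[L0]=80
step 28: P0: load  L1  ⟶  SSS  (L1)  txn=∅  M[L1]=73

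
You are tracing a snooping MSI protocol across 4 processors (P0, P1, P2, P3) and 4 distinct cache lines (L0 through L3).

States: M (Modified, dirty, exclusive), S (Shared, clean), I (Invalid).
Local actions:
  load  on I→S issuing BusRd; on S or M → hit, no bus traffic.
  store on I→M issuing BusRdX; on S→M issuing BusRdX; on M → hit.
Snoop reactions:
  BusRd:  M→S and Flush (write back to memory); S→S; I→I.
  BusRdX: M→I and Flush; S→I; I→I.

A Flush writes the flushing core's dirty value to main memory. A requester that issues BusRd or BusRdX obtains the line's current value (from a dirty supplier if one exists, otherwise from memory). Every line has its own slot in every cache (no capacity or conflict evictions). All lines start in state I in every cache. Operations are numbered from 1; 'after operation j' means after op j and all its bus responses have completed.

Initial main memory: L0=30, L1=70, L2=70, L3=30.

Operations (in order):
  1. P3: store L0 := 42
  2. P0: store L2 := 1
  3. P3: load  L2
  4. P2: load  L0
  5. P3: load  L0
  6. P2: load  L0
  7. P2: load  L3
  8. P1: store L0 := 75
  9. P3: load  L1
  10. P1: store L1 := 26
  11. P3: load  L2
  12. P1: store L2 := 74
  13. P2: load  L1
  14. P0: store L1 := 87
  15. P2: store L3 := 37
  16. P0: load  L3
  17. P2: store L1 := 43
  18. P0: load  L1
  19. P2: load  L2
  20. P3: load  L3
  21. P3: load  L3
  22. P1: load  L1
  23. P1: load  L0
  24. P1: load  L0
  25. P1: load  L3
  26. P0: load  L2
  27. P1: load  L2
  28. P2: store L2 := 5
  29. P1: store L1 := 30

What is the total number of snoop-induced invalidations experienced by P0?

invalidations = 4

  op1 P3: store L0 := 42 → I/I/I/M on L0; bus BusRdX; mem=30
  op2 P0: store L2 := 1 → M/I/I/I on L2; bus BusRdX; mem=70
  op3 P3: load  L2 → S/I/I/S on L2; bus BusRd Flush; mem=1
  op4 P2: load  L0 → I/I/S/S on L0; bus BusRd Flush; mem=42
  op5 P3: load  L0 → I/I/S/S on L0; bus (none); mem=42
  op6 P2: load  L0 → I/I/S/S on L0; bus (none); mem=42
  op7 P2: load  L3 → I/I/S/I on L3; bus BusRd; mem=30
  op8 P1: store L0 := 75 → I/M/I/I on L0; bus BusRdX; mem=42
  op9 P3: load  L1 → I/I/I/S on L1; bus BusRd; mem=70
  op10 P1: store L1 := 26 → I/M/I/I on L1; bus BusRdX; mem=70
  op11 P3: load  L2 → S/I/I/S on L2; bus (none); mem=1
  op12 P1: store L2 := 74 → I/M/I/I on L2; bus BusRdX; mem=1
  op13 P2: load  L1 → I/S/S/I on L1; bus BusRd Flush; mem=26
  op14 P0: store L1 := 87 → M/I/I/I on L1; bus BusRdX; mem=26
  op15 P2: store L3 := 37 → I/I/M/I on L3; bus BusRdX; mem=30
  op16 P0: load  L3 → S/I/S/I on L3; bus BusRd Flush; mem=37
  op17 P2: store L1 := 43 → I/I/M/I on L1; bus BusRdX Flush; mem=87
  op18 P0: load  L1 → S/I/S/I on L1; bus BusRd Flush; mem=43
  op19 P2: load  L2 → I/S/S/I on L2; bus BusRd Flush; mem=74
  op20 P3: load  L3 → S/I/S/S on L3; bus BusRd; mem=37
  op21 P3: load  L3 → S/I/S/S on L3; bus (none); mem=37
  op22 P1: load  L1 → S/S/S/I on L1; bus BusRd; mem=43
  op23 P1: load  L0 → I/M/I/I on L0; bus (none); mem=42
  op24 P1: load  L0 → I/M/I/I on L0; bus (none); mem=42
  op25 P1: load  L3 → S/S/S/S on L3; bus BusRd; mem=37
  op26 P0: load  L2 → S/S/S/I on L2; bus BusRd; mem=74
  op27 P1: load  L2 → S/S/S/I on L2; bus (none); mem=74
  op28 P2: store L2 := 5 → I/I/M/I on L2; bus BusRdX; mem=74
  op29 P1: store L1 := 30 → I/M/I/I on L1; bus BusRdX; mem=43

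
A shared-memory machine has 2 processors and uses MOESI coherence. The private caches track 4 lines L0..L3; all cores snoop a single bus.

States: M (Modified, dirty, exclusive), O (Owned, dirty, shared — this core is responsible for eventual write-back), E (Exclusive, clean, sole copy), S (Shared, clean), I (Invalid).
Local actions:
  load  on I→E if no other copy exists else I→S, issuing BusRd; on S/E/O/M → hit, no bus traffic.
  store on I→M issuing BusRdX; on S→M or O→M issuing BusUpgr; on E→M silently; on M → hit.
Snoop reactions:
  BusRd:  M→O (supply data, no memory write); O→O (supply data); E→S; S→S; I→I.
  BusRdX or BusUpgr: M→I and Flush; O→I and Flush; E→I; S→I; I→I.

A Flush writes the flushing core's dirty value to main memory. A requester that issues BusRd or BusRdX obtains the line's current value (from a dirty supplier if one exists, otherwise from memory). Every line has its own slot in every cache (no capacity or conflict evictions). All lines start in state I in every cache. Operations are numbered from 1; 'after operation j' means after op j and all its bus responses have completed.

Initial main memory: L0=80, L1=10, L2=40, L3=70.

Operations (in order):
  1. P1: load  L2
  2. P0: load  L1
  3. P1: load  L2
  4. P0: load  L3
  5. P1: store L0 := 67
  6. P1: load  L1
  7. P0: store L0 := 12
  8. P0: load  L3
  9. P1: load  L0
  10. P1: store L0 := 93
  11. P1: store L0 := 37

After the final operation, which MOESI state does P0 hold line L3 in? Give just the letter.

1. P1: load  L2  bus=[BusRd]  L2: P0=I P1=E  mem[L2]=40
2. P0: load  L1  bus=[BusRd]  L1: P0=E P1=I  mem[L1]=10
3. P1: load  L2  bus=[-]  L2: P0=I P1=E  mem[L2]=40
4. P0: load  L3  bus=[BusRd]  L3: P0=E P1=I  mem[L3]=70
5. P1: store L0 := 67  bus=[BusRdX]  L0: P0=I P1=M  mem[L0]=80
6. P1: load  L1  bus=[BusRd]  L1: P0=S P1=S  mem[L1]=10
7. P0: store L0 := 12  bus=[BusRdX,Flush]  L0: P0=M P1=I  mem[L0]=67
8. P0: load  L3  bus=[-]  L3: P0=E P1=I  mem[L3]=70
9. P1: load  L0  bus=[BusRd]  L0: P0=O P1=S  mem[L0]=67
10. P1: store L0 := 93  bus=[BusUpgr,Flush]  L0: P0=I P1=M  mem[L0]=12
11. P1: store L0 := 37  bus=[-]  L0: P0=I P1=M  mem[L0]=12

state = E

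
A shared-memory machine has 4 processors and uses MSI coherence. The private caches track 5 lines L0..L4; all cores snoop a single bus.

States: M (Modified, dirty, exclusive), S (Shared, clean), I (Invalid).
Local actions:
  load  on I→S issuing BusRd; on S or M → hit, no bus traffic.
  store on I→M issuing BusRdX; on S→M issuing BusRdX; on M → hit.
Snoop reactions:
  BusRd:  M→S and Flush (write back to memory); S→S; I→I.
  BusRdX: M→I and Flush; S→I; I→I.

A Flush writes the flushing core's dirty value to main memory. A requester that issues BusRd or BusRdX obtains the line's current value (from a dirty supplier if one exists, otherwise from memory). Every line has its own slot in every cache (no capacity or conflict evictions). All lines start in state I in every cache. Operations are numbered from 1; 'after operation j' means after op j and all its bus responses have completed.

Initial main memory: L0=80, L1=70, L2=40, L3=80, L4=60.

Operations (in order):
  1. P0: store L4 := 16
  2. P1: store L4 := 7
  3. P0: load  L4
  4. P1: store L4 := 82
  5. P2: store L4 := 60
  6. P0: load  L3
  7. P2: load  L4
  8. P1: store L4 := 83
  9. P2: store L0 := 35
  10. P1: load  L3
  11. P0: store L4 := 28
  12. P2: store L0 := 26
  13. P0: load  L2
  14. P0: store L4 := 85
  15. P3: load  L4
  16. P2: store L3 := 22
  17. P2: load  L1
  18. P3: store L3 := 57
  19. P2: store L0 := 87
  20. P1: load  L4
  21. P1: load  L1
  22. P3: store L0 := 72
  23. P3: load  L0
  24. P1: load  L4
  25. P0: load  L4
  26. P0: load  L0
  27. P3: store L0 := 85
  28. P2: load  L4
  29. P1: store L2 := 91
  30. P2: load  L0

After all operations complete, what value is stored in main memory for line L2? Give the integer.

memory[L2] = 40

  op1 P0: store L4 := 16 → M/I/I/I on L4; bus BusRdX; mem=60
  op2 P1: store L4 := 7 → I/M/I/I on L4; bus BusRdX Flush; mem=16
  op3 P0: load  L4 → S/S/I/I on L4; bus BusRd Flush; mem=7
  op4 P1: store L4 := 82 → I/M/I/I on L4; bus BusRdX; mem=7
  op5 P2: store L4 := 60 → I/I/M/I on L4; bus BusRdX Flush; mem=82
  op6 P0: load  L3 → S/I/I/I on L3; bus BusRd; mem=80
  op7 P2: load  L4 → I/I/M/I on L4; bus (none); mem=82
  op8 P1: store L4 := 83 → I/M/I/I on L4; bus BusRdX Flush; mem=60
  op9 P2: store L0 := 35 → I/I/M/I on L0; bus BusRdX; mem=80
  op10 P1: load  L3 → S/S/I/I on L3; bus BusRd; mem=80
  op11 P0: store L4 := 28 → M/I/I/I on L4; bus BusRdX Flush; mem=83
  op12 P2: store L0 := 26 → I/I/M/I on L0; bus (none); mem=80
  op13 P0: load  L2 → S/I/I/I on L2; bus BusRd; mem=40
  op14 P0: store L4 := 85 → M/I/I/I on L4; bus (none); mem=83
  op15 P3: load  L4 → S/I/I/S on L4; bus BusRd Flush; mem=85
  op16 P2: store L3 := 22 → I/I/M/I on L3; bus BusRdX; mem=80
  op17 P2: load  L1 → I/I/S/I on L1; bus BusRd; mem=70
  op18 P3: store L3 := 57 → I/I/I/M on L3; bus BusRdX Flush; mem=22
  op19 P2: store L0 := 87 → I/I/M/I on L0; bus (none); mem=80
  op20 P1: load  L4 → S/S/I/S on L4; bus BusRd; mem=85
  op21 P1: load  L1 → I/S/S/I on L1; bus BusRd; mem=70
  op22 P3: store L0 := 72 → I/I/I/M on L0; bus BusRdX Flush; mem=87
  op23 P3: load  L0 → I/I/I/M on L0; bus (none); mem=87
  op24 P1: load  L4 → S/S/I/S on L4; bus (none); mem=85
  op25 P0: load  L4 → S/S/I/S on L4; bus (none); mem=85
  op26 P0: load  L0 → S/I/I/S on L0; bus BusRd Flush; mem=72
  op27 P3: store L0 := 85 → I/I/I/M on L0; bus BusRdX; mem=72
  op28 P2: load  L4 → S/S/S/S on L4; bus BusRd; mem=85
  op29 P1: store L2 := 91 → I/M/I/I on L2; bus BusRdX; mem=40
  op30 P2: load  L0 → I/I/S/S on L0; bus BusRd Flush; mem=85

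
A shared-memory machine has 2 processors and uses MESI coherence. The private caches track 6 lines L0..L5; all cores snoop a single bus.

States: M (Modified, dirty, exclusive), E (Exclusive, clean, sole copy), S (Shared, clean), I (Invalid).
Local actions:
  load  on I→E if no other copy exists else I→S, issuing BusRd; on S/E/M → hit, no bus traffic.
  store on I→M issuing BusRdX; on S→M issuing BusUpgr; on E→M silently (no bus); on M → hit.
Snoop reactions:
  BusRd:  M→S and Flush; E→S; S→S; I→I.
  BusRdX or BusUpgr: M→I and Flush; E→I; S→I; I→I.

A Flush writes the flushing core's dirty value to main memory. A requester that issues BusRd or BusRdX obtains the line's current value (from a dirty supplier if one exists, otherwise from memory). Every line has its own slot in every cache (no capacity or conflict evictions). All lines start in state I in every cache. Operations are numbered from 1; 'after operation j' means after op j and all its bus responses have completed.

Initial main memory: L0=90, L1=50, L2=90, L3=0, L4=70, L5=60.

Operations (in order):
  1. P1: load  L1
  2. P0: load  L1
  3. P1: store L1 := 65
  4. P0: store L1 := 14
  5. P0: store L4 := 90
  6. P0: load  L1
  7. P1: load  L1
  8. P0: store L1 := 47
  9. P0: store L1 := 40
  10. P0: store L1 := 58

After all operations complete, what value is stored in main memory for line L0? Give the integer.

  op1 P1: load  L1 → I/E on L1; bus BusRd; mem=50
  op2 P0: load  L1 → S/S on L1; bus BusRd; mem=50
  op3 P1: store L1 := 65 → I/M on L1; bus BusUpgr; mem=50
  op4 P0: store L1 := 14 → M/I on L1; bus BusRdX Flush; mem=65
  op5 P0: store L4 := 90 → M/I on L4; bus BusRdX; mem=70
  op6 P0: load  L1 → M/I on L1; bus (none); mem=65
  op7 P1: load  L1 → S/S on L1; bus BusRd Flush; mem=14
  op8 P0: store L1 := 47 → M/I on L1; bus BusUpgr; mem=14
  op9 P0: store L1 := 40 → M/I on L1; bus (none); mem=14
  op10 P0: store L1 := 58 → M/I on L1; bus (none); mem=14

memory[L0] = 90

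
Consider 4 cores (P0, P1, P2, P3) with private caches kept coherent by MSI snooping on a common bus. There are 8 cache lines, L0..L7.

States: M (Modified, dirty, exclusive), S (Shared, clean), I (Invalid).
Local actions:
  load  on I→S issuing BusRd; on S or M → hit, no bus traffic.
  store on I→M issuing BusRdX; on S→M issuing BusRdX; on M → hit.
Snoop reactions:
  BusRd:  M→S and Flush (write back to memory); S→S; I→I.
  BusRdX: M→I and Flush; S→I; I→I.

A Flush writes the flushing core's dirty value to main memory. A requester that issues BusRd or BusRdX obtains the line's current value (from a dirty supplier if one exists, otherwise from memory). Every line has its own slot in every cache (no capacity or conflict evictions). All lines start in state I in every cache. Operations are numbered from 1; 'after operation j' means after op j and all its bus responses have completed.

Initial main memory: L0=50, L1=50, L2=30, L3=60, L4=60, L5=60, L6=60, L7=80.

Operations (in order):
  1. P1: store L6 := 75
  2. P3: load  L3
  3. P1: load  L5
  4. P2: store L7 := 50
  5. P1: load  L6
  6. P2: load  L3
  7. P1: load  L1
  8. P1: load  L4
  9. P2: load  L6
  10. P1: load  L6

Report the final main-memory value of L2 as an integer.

1. P1: store L6 := 75  bus=[BusRdX]  L6: P0=I P1=M P2=I P3=I  mem[L6]=60
2. P3: load  L3  bus=[BusRd]  L3: P0=I P1=I P2=I P3=S  mem[L3]=60
3. P1: load  L5  bus=[BusRd]  L5: P0=I P1=S P2=I P3=I  mem[L5]=60
4. P2: store L7 := 50  bus=[BusRdX]  L7: P0=I P1=I P2=M P3=I  mem[L7]=80
5. P1: load  L6  bus=[-]  L6: P0=I P1=M P2=I P3=I  mem[L6]=60
6. P2: load  L3  bus=[BusRd]  L3: P0=I P1=I P2=S P3=S  mem[L3]=60
7. P1: load  L1  bus=[BusRd]  L1: P0=I P1=S P2=I P3=I  mem[L1]=50
8. P1: load  L4  bus=[BusRd]  L4: P0=I P1=S P2=I P3=I  mem[L4]=60
9. P2: load  L6  bus=[BusRd,Flush]  L6: P0=I P1=S P2=S P3=I  mem[L6]=75
10. P1: load  L6  bus=[-]  L6: P0=I P1=S P2=S P3=I  mem[L6]=75

memory[L2] = 30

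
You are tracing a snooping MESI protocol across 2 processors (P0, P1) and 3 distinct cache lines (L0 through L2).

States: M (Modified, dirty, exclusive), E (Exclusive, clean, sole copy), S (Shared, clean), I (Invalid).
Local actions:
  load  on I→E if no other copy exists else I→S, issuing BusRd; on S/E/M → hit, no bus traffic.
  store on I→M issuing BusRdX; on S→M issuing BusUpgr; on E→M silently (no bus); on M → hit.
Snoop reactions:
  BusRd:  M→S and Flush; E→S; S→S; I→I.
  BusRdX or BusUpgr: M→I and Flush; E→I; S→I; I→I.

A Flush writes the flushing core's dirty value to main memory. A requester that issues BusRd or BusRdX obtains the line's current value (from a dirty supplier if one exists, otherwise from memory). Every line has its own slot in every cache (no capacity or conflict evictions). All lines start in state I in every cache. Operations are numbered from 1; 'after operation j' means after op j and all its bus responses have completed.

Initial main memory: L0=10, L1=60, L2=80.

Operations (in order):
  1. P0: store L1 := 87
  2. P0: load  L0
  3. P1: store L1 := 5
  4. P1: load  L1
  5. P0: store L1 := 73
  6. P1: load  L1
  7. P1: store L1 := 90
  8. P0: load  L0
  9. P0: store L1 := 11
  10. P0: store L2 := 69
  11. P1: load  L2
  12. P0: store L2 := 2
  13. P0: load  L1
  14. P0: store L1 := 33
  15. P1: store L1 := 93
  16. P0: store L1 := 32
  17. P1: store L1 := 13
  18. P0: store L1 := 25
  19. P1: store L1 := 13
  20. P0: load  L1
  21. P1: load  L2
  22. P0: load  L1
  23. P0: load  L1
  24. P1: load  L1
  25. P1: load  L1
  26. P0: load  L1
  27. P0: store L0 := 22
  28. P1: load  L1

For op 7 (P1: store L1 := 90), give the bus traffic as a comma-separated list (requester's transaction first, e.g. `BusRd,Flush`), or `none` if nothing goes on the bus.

1. P0: store L1 := 87  bus=[BusRdX]  L1: P0=M P1=I  mem[L1]=60
2. P0: load  L0  bus=[BusRd]  L0: P0=E P1=I  mem[L0]=10
3. P1: store L1 := 5  bus=[BusRdX,Flush]  L1: P0=I P1=M  mem[L1]=87
4. P1: load  L1  bus=[-]  L1: P0=I P1=M  mem[L1]=87
5. P0: store L1 := 73  bus=[BusRdX,Flush]  L1: P0=M P1=I  mem[L1]=5
6. P1: load  L1  bus=[BusRd,Flush]  L1: P0=S P1=S  mem[L1]=73
7. P1: store L1 := 90  bus=[BusUpgr]  L1: P0=I P1=M  mem[L1]=73
8. P0: load  L0  bus=[-]  L0: P0=E P1=I  mem[L0]=10
9. P0: store L1 := 11  bus=[BusRdX,Flush]  L1: P0=M P1=I  mem[L1]=90
10. P0: store L2 := 69  bus=[BusRdX]  L2: P0=M P1=I  mem[L2]=80
11. P1: load  L2  bus=[BusRd,Flush]  L2: P0=S P1=S  mem[L2]=69
12. P0: store L2 := 2  bus=[BusUpgr]  L2: P0=M P1=I  mem[L2]=69
13. P0: load  L1  bus=[-]  L1: P0=M P1=I  mem[L1]=90
14. P0: store L1 := 33  bus=[-]  L1: P0=M P1=I  mem[L1]=90
15. P1: store L1 := 93  bus=[BusRdX,Flush]  L1: P0=I P1=M  mem[L1]=33
16. P0: store L1 := 32  bus=[BusRdX,Flush]  L1: P0=M P1=I  mem[L1]=93
17. P1: store L1 := 13  bus=[BusRdX,Flush]  L1: P0=I P1=M  mem[L1]=32
18. P0: store L1 := 25  bus=[BusRdX,Flush]  L1: P0=M P1=I  mem[L1]=13
19. P1: store L1 := 13  bus=[BusRdX,Flush]  L1: P0=I P1=M  mem[L1]=25
20. P0: load  L1  bus=[BusRd,Flush]  L1: P0=S P1=S  mem[L1]=13
21. P1: load  L2  bus=[BusRd,Flush]  L2: P0=S P1=S  mem[L2]=2
22. P0: load  L1  bus=[-]  L1: P0=S P1=S  mem[L1]=13
23. P0: load  L1  bus=[-]  L1: P0=S P1=S  mem[L1]=13
24. P1: load  L1  bus=[-]  L1: P0=S P1=S  mem[L1]=13
25. P1: load  L1  bus=[-]  L1: P0=S P1=S  mem[L1]=13
26. P0: load  L1  bus=[-]  L1: P0=S P1=S  mem[L1]=13
27. P0: store L0 := 22  bus=[-]  L0: P0=M P1=I  mem[L0]=10
28. P1: load  L1  bus=[-]  L1: P0=S P1=S  mem[L1]=13

bus = BusUpgr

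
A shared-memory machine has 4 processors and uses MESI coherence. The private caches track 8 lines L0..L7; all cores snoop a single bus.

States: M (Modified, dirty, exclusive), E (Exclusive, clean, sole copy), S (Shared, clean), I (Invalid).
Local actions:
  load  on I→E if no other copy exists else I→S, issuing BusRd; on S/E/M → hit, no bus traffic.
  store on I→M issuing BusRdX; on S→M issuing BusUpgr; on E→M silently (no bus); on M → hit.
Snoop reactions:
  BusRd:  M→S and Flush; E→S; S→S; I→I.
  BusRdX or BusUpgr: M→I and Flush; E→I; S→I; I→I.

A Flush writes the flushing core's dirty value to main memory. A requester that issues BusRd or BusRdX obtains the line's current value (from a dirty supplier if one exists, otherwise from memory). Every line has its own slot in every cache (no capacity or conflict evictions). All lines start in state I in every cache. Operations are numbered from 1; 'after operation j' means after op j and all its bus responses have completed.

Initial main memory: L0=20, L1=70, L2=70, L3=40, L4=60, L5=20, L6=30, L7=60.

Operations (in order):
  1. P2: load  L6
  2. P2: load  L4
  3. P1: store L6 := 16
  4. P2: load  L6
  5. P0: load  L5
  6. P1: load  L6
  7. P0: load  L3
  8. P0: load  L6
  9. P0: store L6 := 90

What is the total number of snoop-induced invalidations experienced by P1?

[1] P2: load  L6 | P0:I, P1:I, P2:E(30), P3:I | bus: BusRd
[2] P2: load  L4 | P0:I, P1:I, P2:E(60), P3:I | bus: BusRd
[3] P1: store L6 := 16 | P0:I, P1:M(16), P2:I, P3:I | bus: BusRdX
[4] P2: load  L6 | P0:I, P1:S(16), P2:S(16), P3:I | bus: BusRd,Flush
[5] P0: load  L5 | P0:E(20), P1:I, P2:I, P3:I | bus: BusRd
[6] P1: load  L6 | P0:I, P1:S(16), P2:S(16), P3:I | bus: none
[7] P0: load  L3 | P0:E(40), P1:I, P2:I, P3:I | bus: BusRd
[8] P0: load  L6 | P0:S(16), P1:S(16), P2:S(16), P3:I | bus: BusRd
[9] P0: store L6 := 90 | P0:M(90), P1:I, P2:I, P3:I | bus: BusUpgr

invalidations = 1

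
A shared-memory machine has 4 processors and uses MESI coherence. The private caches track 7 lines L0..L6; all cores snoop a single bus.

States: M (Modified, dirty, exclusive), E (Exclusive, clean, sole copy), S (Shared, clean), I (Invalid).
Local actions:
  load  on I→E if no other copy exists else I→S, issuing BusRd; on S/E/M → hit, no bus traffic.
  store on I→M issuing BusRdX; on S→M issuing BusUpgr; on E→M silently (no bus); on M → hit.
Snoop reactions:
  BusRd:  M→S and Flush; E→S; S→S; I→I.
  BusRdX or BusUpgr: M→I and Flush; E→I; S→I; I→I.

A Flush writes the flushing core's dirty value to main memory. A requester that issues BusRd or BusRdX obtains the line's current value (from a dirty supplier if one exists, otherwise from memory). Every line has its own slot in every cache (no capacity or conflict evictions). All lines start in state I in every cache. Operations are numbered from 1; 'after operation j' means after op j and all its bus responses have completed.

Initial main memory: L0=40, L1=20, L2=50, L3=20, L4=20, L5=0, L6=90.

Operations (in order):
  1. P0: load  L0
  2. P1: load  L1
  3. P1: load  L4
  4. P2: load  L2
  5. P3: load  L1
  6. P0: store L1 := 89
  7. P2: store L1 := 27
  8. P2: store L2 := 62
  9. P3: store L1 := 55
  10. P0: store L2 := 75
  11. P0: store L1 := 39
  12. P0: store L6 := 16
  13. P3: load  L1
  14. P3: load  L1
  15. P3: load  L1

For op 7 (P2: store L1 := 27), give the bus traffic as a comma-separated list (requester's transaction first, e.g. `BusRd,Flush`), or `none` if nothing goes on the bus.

bus = BusRdX,Flush

step 1: P0: load  L0  ⟶  EIII  (L0)  txn=BusRd  M[L0]=40
step 2: P1: load  L1  ⟶  IEII  (L1)  txn=BusRd  M[L1]=20
step 3: P1: load  L4  ⟶  IEII  (L4)  txn=BusRd  M[L4]=20
step 4: P2: load  L2  ⟶  IIEI  (L2)  txn=BusRd  M[L2]=50
step 5: P3: load  L1  ⟶  ISIS  (L1)  txn=BusRd  M[L1]=20
step 6: P0: store L1 := 89  ⟶  MIII  (L1)  txn=BusRdX  M[L1]=20
step 7: P2: store L1 := 27  ⟶  IIMI  (L1)  txn=BusRdX+Flush  M[L1]=89
step 8: P2: store L2 := 62  ⟶  IIMI  (L2)  txn=∅  M[L2]=50
step 9: P3: store L1 := 55  ⟶  IIIM  (L1)  txn=BusRdX+Flush  M[L1]=27
step 10: P0: store L2 := 75  ⟶  MIII  (L2)  txn=BusRdX+Flush  M[L2]=62
step 11: P0: store L1 := 39  ⟶  MIII  (L1)  txn=BusRdX+Flush  M[L1]=55
step 12: P0: store L6 := 16  ⟶  MIII  (L6)  txn=BusRdX  M[L6]=90
step 13: P3: load  L1  ⟶  SIIS  (L1)  txn=BusRd+Flush  M[L1]=39
step 14: P3: load  L1  ⟶  SIIS  (L1)  txn=∅  M[L1]=39
step 15: P3: load  L1  ⟶  SIIS  (L1)  txn=∅  M[L1]=39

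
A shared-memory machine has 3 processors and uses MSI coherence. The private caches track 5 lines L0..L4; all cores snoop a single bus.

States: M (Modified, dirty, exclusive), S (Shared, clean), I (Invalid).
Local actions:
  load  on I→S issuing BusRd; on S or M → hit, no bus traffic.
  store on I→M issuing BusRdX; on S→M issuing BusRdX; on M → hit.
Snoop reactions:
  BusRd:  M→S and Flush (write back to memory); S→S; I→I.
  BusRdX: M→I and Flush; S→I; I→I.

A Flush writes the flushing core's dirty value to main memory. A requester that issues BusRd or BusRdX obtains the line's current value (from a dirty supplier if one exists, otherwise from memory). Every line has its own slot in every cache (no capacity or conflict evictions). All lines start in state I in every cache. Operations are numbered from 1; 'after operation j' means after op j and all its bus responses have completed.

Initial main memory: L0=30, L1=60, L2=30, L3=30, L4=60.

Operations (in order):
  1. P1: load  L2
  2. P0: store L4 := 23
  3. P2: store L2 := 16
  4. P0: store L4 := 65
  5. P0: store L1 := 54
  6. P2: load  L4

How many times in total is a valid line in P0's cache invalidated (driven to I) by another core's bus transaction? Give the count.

step 1: P1: load  L2  ⟶  ISI  (L2)  txn=BusRd  M[L2]=30
step 2: P0: store L4 := 23  ⟶  MII  (L4)  txn=BusRdX  M[L4]=60
step 3: P2: store L2 := 16  ⟶  IIM  (L2)  txn=BusRdX  M[L2]=30
step 4: P0: store L4 := 65  ⟶  MII  (L4)  txn=∅  M[L4]=60
step 5: P0: store L1 := 54  ⟶  MII  (L1)  txn=BusRdX  M[L1]=60
step 6: P2: load  L4  ⟶  SIS  (L4)  txn=BusRd+Flush  M[L4]=65

invalidations = 0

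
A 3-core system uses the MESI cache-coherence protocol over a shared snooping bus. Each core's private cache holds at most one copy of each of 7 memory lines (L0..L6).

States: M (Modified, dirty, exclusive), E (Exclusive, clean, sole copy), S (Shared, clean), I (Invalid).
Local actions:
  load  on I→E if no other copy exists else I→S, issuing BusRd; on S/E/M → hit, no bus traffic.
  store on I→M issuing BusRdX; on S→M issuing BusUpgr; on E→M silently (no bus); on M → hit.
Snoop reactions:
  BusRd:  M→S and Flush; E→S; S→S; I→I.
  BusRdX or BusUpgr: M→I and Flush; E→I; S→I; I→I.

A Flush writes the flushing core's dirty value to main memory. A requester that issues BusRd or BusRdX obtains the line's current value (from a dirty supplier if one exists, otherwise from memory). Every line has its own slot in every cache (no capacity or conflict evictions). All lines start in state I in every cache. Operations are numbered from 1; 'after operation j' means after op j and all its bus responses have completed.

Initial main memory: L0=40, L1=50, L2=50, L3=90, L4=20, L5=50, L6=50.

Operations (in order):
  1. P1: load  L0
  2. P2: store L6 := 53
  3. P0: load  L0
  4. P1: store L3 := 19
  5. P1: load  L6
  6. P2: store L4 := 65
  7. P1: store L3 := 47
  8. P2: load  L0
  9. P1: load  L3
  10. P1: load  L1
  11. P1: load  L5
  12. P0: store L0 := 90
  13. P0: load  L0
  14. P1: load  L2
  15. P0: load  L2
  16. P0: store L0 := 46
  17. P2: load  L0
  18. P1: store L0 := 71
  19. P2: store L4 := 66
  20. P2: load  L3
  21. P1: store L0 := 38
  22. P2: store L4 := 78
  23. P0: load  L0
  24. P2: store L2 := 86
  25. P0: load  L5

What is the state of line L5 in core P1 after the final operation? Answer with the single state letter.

state = S

[1] P1: load  L0 | P0:I, P1:E(40), P2:I | bus: BusRd
[2] P2: store L6 := 53 | P0:I, P1:I, P2:M(53) | bus: BusRdX
[3] P0: load  L0 | P0:S(40), P1:S(40), P2:I | bus: BusRd
[4] P1: store L3 := 19 | P0:I, P1:M(19), P2:I | bus: BusRdX
[5] P1: load  L6 | P0:I, P1:S(53), P2:S(53) | bus: BusRd,Flush
[6] P2: store L4 := 65 | P0:I, P1:I, P2:M(65) | bus: BusRdX
[7] P1: store L3 := 47 | P0:I, P1:M(47), P2:I | bus: none
[8] P2: load  L0 | P0:S(40), P1:S(40), P2:S(40) | bus: BusRd
[9] P1: load  L3 | P0:I, P1:M(47), P2:I | bus: none
[10] P1: load  L1 | P0:I, P1:E(50), P2:I | bus: BusRd
[11] P1: load  L5 | P0:I, P1:E(50), P2:I | bus: BusRd
[12] P0: store L0 := 90 | P0:M(90), P1:I, P2:I | bus: BusUpgr
[13] P0: load  L0 | P0:M(90), P1:I, P2:I | bus: none
[14] P1: load  L2 | P0:I, P1:E(50), P2:I | bus: BusRd
[15] P0: load  L2 | P0:S(50), P1:S(50), P2:I | bus: BusRd
[16] P0: store L0 := 46 | P0:M(46), P1:I, P2:I | bus: none
[17] P2: load  L0 | P0:S(46), P1:I, P2:S(46) | bus: BusRd,Flush
[18] P1: store L0 := 71 | P0:I, P1:M(71), P2:I | bus: BusRdX
[19] P2: store L4 := 66 | P0:I, P1:I, P2:M(66) | bus: none
[20] P2: load  L3 | P0:I, P1:S(47), P2:S(47) | bus: BusRd,Flush
[21] P1: store L0 := 38 | P0:I, P1:M(38), P2:I | bus: none
[22] P2: store L4 := 78 | P0:I, P1:I, P2:M(78) | bus: none
[23] P0: load  L0 | P0:S(38), P1:S(38), P2:I | bus: BusRd,Flush
[24] P2: store L2 := 86 | P0:I, P1:I, P2:M(86) | bus: BusRdX
[25] P0: load  L5 | P0:S(50), P1:S(50), P2:I | bus: BusRd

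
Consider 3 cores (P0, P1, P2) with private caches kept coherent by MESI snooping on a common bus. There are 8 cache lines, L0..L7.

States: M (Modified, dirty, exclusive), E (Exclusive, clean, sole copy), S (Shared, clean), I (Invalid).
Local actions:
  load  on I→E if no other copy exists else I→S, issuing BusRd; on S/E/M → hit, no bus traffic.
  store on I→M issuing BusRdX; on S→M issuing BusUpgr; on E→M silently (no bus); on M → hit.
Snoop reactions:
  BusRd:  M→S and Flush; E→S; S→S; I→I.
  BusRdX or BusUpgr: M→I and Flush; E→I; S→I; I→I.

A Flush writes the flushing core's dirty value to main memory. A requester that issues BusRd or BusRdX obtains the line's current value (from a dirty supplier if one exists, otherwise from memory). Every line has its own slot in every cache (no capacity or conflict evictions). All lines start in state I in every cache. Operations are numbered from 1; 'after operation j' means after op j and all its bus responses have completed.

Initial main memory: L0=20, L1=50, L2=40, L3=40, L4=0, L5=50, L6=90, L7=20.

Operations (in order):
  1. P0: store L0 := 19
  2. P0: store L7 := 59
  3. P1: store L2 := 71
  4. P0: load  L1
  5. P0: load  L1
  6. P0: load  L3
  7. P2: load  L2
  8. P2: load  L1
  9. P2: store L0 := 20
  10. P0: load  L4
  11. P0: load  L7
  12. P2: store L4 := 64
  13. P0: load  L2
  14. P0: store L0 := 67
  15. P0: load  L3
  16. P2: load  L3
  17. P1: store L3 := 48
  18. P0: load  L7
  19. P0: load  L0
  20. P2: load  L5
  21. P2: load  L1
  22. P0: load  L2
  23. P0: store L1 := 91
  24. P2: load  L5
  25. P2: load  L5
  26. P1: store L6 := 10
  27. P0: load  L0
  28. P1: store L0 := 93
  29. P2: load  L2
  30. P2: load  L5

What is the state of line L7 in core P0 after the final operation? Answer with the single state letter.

state = M

1. P0: store L0 := 19  bus=[BusRdX]  L0: P0=M P1=I P2=I  mem[L0]=20
2. P0: store L7 := 59  bus=[BusRdX]  L7: P0=M P1=I P2=I  mem[L7]=20
3. P1: store L2 := 71  bus=[BusRdX]  L2: P0=I P1=M P2=I  mem[L2]=40
4. P0: load  L1  bus=[BusRd]  L1: P0=E P1=I P2=I  mem[L1]=50
5. P0: load  L1  bus=[-]  L1: P0=E P1=I P2=I  mem[L1]=50
6. P0: load  L3  bus=[BusRd]  L3: P0=E P1=I P2=I  mem[L3]=40
7. P2: load  L2  bus=[BusRd,Flush]  L2: P0=I P1=S P2=S  mem[L2]=71
8. P2: load  L1  bus=[BusRd]  L1: P0=S P1=I P2=S  mem[L1]=50
9. P2: store L0 := 20  bus=[BusRdX,Flush]  L0: P0=I P1=I P2=M  mem[L0]=19
10. P0: load  L4  bus=[BusRd]  L4: P0=E P1=I P2=I  mem[L4]=0
11. P0: load  L7  bus=[-]  L7: P0=M P1=I P2=I  mem[L7]=20
12. P2: store L4 := 64  bus=[BusRdX]  L4: P0=I P1=I P2=M  mem[L4]=0
13. P0: load  L2  bus=[BusRd]  L2: P0=S P1=S P2=S  mem[L2]=71
14. P0: store L0 := 67  bus=[BusRdX,Flush]  L0: P0=M P1=I P2=I  mem[L0]=20
15. P0: load  L3  bus=[-]  L3: P0=E P1=I P2=I  mem[L3]=40
16. P2: load  L3  bus=[BusRd]  L3: P0=S P1=I P2=S  mem[L3]=40
17. P1: store L3 := 48  bus=[BusRdX]  L3: P0=I P1=M P2=I  mem[L3]=40
18. P0: load  L7  bus=[-]  L7: P0=M P1=I P2=I  mem[L7]=20
19. P0: load  L0  bus=[-]  L0: P0=M P1=I P2=I  mem[L0]=20
20. P2: load  L5  bus=[BusRd]  L5: P0=I P1=I P2=E  mem[L5]=50
21. P2: load  L1  bus=[-]  L1: P0=S P1=I P2=S  mem[L1]=50
22. P0: load  L2  bus=[-]  L2: P0=S P1=S P2=S  mem[L2]=71
23. P0: store L1 := 91  bus=[BusUpgr]  L1: P0=M P1=I P2=I  mem[L1]=50
24. P2: load  L5  bus=[-]  L5: P0=I P1=I P2=E  mem[L5]=50
25. P2: load  L5  bus=[-]  L5: P0=I P1=I P2=E  mem[L5]=50
26. P1: store L6 := 10  bus=[BusRdX]  L6: P0=I P1=M P2=I  mem[L6]=90
27. P0: load  L0  bus=[-]  L0: P0=M P1=I P2=I  mem[L0]=20
28. P1: store L0 := 93  bus=[BusRdX,Flush]  L0: P0=I P1=M P2=I  mem[L0]=67
29. P2: load  L2  bus=[-]  L2: P0=S P1=S P2=S  mem[L2]=71
30. P2: load  L5  bus=[-]  L5: P0=I P1=I P2=E  mem[L5]=50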